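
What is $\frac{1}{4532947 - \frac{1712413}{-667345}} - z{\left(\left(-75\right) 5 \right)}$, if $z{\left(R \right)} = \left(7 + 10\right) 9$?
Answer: $- \frac{462831307236239}{3025041228128} \approx -153.0$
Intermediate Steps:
$z{\left(R \right)} = 153$ ($z{\left(R \right)} = 17 \cdot 9 = 153$)
$\frac{1}{4532947 - \frac{1712413}{-667345}} - z{\left(\left(-75\right) 5 \right)} = \frac{1}{4532947 - \frac{1712413}{-667345}} - 153 = \frac{1}{4532947 - - \frac{1712413}{667345}} - 153 = \frac{1}{4532947 + \frac{1712413}{667345}} - 153 = \frac{1}{\frac{3025041228128}{667345}} - 153 = \frac{667345}{3025041228128} - 153 = - \frac{462831307236239}{3025041228128}$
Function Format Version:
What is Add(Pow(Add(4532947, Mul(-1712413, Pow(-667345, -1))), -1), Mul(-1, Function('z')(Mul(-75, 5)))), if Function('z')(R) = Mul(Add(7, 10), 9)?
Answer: Rational(-462831307236239, 3025041228128) ≈ -153.00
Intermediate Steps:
Function('z')(R) = 153 (Function('z')(R) = Mul(17, 9) = 153)
Add(Pow(Add(4532947, Mul(-1712413, Pow(-667345, -1))), -1), Mul(-1, Function('z')(Mul(-75, 5)))) = Add(Pow(Add(4532947, Mul(-1712413, Pow(-667345, -1))), -1), Mul(-1, 153)) = Add(Pow(Add(4532947, Mul(-1712413, Rational(-1, 667345))), -1), -153) = Add(Pow(Add(4532947, Rational(1712413, 667345)), -1), -153) = Add(Pow(Rational(3025041228128, 667345), -1), -153) = Add(Rational(667345, 3025041228128), -153) = Rational(-462831307236239, 3025041228128)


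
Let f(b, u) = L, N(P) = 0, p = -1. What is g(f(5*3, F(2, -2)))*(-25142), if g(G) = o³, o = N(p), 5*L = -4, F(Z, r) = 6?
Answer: 0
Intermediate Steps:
L = -⅘ (L = (⅕)*(-4) = -⅘ ≈ -0.80000)
f(b, u) = -⅘
o = 0
g(G) = 0 (g(G) = 0³ = 0)
g(f(5*3, F(2, -2)))*(-25142) = 0*(-25142) = 0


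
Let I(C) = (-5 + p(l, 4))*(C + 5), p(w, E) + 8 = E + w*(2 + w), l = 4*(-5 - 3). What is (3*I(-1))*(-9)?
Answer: -102708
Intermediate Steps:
l = -32 (l = 4*(-8) = -32)
p(w, E) = -8 + E + w*(2 + w) (p(w, E) = -8 + (E + w*(2 + w)) = -8 + E + w*(2 + w))
I(C) = 4755 + 951*C (I(C) = (-5 + (-8 + 4 + (-32)² + 2*(-32)))*(C + 5) = (-5 + (-8 + 4 + 1024 - 64))*(5 + C) = (-5 + 956)*(5 + C) = 951*(5 + C) = 4755 + 951*C)
(3*I(-1))*(-9) = (3*(4755 + 951*(-1)))*(-9) = (3*(4755 - 951))*(-9) = (3*3804)*(-9) = 11412*(-9) = -102708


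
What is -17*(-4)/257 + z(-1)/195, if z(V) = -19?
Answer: 8377/50115 ≈ 0.16716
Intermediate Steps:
-17*(-4)/257 + z(-1)/195 = -17*(-4)/257 - 19/195 = 68*(1/257) - 19*1/195 = 68/257 - 19/195 = 8377/50115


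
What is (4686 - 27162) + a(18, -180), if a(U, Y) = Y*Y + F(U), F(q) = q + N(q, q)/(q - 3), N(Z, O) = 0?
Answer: 9942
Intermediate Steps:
F(q) = q (F(q) = q + 0/(q - 3) = q + 0/(-3 + q) = q + 0 = q)
a(U, Y) = U + Y**2 (a(U, Y) = Y*Y + U = Y**2 + U = U + Y**2)
(4686 - 27162) + a(18, -180) = (4686 - 27162) + (18 + (-180)**2) = -22476 + (18 + 32400) = -22476 + 32418 = 9942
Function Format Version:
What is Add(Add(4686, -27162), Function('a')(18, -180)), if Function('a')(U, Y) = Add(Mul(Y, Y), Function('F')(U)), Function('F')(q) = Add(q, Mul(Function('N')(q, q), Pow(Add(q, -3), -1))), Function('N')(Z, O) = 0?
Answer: 9942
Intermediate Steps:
Function('F')(q) = q (Function('F')(q) = Add(q, Mul(0, Pow(Add(q, -3), -1))) = Add(q, Mul(0, Pow(Add(-3, q), -1))) = Add(q, 0) = q)
Function('a')(U, Y) = Add(U, Pow(Y, 2)) (Function('a')(U, Y) = Add(Mul(Y, Y), U) = Add(Pow(Y, 2), U) = Add(U, Pow(Y, 2)))
Add(Add(4686, -27162), Function('a')(18, -180)) = Add(Add(4686, -27162), Add(18, Pow(-180, 2))) = Add(-22476, Add(18, 32400)) = Add(-22476, 32418) = 9942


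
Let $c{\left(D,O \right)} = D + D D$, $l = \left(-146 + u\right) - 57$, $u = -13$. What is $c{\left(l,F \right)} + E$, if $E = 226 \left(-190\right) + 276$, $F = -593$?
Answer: $3776$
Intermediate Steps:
$l = -216$ ($l = \left(-146 - 13\right) - 57 = -159 - 57 = -216$)
$c{\left(D,O \right)} = D + D^{2}$
$E = -42664$ ($E = -42940 + 276 = -42664$)
$c{\left(l,F \right)} + E = - 216 \left(1 - 216\right) - 42664 = \left(-216\right) \left(-215\right) - 42664 = 46440 - 42664 = 3776$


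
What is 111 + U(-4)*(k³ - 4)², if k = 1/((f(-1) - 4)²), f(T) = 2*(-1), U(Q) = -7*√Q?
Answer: 111 - 243797008903*I/1088391168 ≈ 111.0 - 224.0*I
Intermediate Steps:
f(T) = -2
k = 1/36 (k = 1/((-2 - 4)²) = 1/((-6)²) = 1/36 ≈ 0.027778)
111 + U(-4)*(k³ - 4)² = 111 + (-14*I)*((1/36)³ - 4)² = 111 + (-14*I)*(1/46656 - 4)² = 111 + (-14*I)*(-186623/46656)² = 111 - 14*I*(34828144129/2176782336) = 111 - 243797008903*I/1088391168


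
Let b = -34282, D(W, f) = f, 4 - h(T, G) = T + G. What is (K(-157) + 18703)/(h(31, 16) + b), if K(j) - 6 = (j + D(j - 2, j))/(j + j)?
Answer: -3742/6865 ≈ -0.54508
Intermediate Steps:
h(T, G) = 4 - G - T (h(T, G) = 4 - (T + G) = 4 - (G + T) = 4 + (-G - T) = 4 - G - T)
K(j) = 7 (K(j) = 6 + (j + j)/(j + j) = 6 + (2*j)/((2*j)) = 6 + (2*j)*(1/(2*j)) = 6 + 1 = 7)
(K(-157) + 18703)/(h(31, 16) + b) = (7 + 18703)/((4 - 1*16 - 1*31) - 34282) = 18710/((4 - 16 - 31) - 34282) = 18710/(-43 - 34282) = 18710/(-34325) = 18710*(-1/34325) = -3742/6865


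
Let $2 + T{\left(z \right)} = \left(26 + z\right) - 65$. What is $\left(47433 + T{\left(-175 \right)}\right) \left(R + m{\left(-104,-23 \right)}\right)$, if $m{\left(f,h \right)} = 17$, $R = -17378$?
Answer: $-819734337$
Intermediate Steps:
$T{\left(z \right)} = -41 + z$ ($T{\left(z \right)} = -2 + \left(\left(26 + z\right) - 65\right) = -2 + \left(-39 + z\right) = -41 + z$)
$\left(47433 + T{\left(-175 \right)}\right) \left(R + m{\left(-104,-23 \right)}\right) = \left(47433 - 216\right) \left(-17378 + 17\right) = \left(47433 - 216\right) \left(-17361\right) = 47217 \left(-17361\right) = -819734337$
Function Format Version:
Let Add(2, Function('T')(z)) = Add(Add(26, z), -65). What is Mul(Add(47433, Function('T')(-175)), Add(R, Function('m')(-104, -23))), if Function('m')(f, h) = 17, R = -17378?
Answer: -819734337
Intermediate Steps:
Function('T')(z) = Add(-41, z) (Function('T')(z) = Add(-2, Add(Add(26, z), -65)) = Add(-2, Add(-39, z)) = Add(-41, z))
Mul(Add(47433, Function('T')(-175)), Add(R, Function('m')(-104, -23))) = Mul(Add(47433, Add(-41, -175)), Add(-17378, 17)) = Mul(Add(47433, -216), -17361) = Mul(47217, -17361) = -819734337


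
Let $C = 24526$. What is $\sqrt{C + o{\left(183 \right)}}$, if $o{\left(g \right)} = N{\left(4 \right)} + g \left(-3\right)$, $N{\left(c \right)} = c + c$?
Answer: $3 \sqrt{2665} \approx 154.87$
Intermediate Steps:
$N{\left(c \right)} = 2 c$
$o{\left(g \right)} = 8 - 3 g$ ($o{\left(g \right)} = 2 \cdot 4 + g \left(-3\right) = 8 - 3 g$)
$\sqrt{C + o{\left(183 \right)}} = \sqrt{24526 + \left(8 - 549\right)} = \sqrt{24526 - 541} = \sqrt{23985} = 3 \sqrt{2665}$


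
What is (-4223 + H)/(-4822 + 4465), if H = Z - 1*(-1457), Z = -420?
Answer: 1062/119 ≈ 8.9244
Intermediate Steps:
H = 1037 (H = -420 - 1*(-1457) = -420 + 1457 = 1037)
(-4223 + H)/(-4822 + 4465) = (-4223 + 1037)/(-4822 + 4465) = -3186/(-357) = -3186*(-1/357) = 1062/119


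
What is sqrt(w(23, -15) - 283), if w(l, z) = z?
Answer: I*sqrt(298) ≈ 17.263*I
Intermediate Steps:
sqrt(w(23, -15) - 283) = sqrt(-15 - 283) = sqrt(-298) = I*sqrt(298)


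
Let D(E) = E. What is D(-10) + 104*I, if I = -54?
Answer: -5626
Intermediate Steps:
D(-10) + 104*I = -10 + 104*(-54) = -10 - 5616 = -5626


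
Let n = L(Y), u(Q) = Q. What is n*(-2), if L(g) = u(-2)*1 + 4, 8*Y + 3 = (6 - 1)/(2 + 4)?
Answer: -4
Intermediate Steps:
Y = -13/48 (Y = -3/8 + ((6 - 1)/(2 + 4))/8 = -3/8 + (5/6)/8 = -3/8 + (5*(⅙))/8 = -3/8 + (⅛)*(⅚) = -3/8 + 5/48 = -13/48 ≈ -0.27083)
L(g) = 2 (L(g) = -2*1 + 4 = -2 + 4 = 2)
n = 2
n*(-2) = 2*(-2) = -4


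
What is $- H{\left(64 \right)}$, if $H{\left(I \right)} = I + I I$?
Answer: $-4160$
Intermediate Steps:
$H{\left(I \right)} = I + I^{2}$
$- H{\left(64 \right)} = - 64 \left(1 + 64\right) = - 64 \cdot 65 = \left(-1\right) 4160 = -4160$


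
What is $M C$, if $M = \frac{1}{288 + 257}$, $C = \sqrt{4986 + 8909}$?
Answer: $\frac{\sqrt{13895}}{545} \approx 0.21629$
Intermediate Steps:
$C = \sqrt{13895} \approx 117.88$
$M = \frac{1}{545} \approx 0.0018349$
$M C = \frac{\sqrt{13895}}{545}$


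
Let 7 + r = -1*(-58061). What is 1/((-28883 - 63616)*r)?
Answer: -1/5369936946 ≈ -1.8622e-10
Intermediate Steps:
r = 58054 (r = -7 - 1*(-58061) = -7 + 58061 = 58054)
1/((-28883 - 63616)*r) = 1/(-28883 - 63616*58054) = (1/58054)/(-92499) = -1/92499*1/58054 = -1/5369936946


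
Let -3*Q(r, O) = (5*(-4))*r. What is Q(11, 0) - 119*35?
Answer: -12275/3 ≈ -4091.7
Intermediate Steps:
Q(r, O) = 20*r/3 (Q(r, O) = -5*(-4)*r/3 = -(-20)*r/3 = 20*r/3)
Q(11, 0) - 119*35 = (20/3)*11 - 119*35 = 220/3 - 4165 = -12275/3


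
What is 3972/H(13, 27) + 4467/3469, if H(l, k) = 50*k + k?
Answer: 6643309/1592271 ≈ 4.1722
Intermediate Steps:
H(l, k) = 51*k
3972/H(13, 27) + 4467/3469 = 3972/((51*27)) + 4467/3469 = 3972/1377 + 4467*(1/3469) = 3972*(1/1377) + 4467/3469 = 1324/459 + 4467/3469 = 6643309/1592271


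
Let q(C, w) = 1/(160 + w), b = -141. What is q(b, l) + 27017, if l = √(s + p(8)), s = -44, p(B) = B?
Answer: 173151993/6409 - 3*I/12818 ≈ 27017.0 - 0.00023405*I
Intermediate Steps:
l = 6*I (l = √(-44 + 8) = √(-36) = 6*I ≈ 6.0*I)
q(b, l) + 27017 = 1/(160 + 6*I) + 27017 = (160 - 6*I)/25636 + 27017 = 27017 + (160 - 6*I)/25636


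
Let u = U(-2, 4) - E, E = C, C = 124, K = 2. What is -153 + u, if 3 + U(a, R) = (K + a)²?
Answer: -280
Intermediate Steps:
E = 124
U(a, R) = -3 + (2 + a)²
u = -127 (u = (-3 + (2 - 2)²) - 1*124 = (-3 + 0²) - 124 = (-3 + 0) - 124 = -3 - 124 = -127)
-153 + u = -153 - 127 = -280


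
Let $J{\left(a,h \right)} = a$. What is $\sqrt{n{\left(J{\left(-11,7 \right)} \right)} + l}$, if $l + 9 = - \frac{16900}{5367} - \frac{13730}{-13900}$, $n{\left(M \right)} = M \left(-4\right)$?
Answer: $\frac{\sqrt{1827600857577330}}{7460130} \approx 5.7305$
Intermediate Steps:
$n{\left(M \right)} = - 4 M$
$l = - \frac{83263279}{7460130}$ ($l = -9 - \left(- \frac{1373}{1390} + \frac{16900}{5367}\right) = -9 - \frac{16122109}{7460130} = - \frac{83263279}{7460130} \approx -11.161$)
$\sqrt{n{\left(J{\left(-11,7 \right)} \right)} + l} = \sqrt{\left(-4\right) \left(-11\right) - \frac{83263279}{7460130}} = \sqrt{44 - \frac{83263279}{7460130}} = \sqrt{\frac{244982441}{7460130}} = \frac{\sqrt{1827600857577330}}{7460130}$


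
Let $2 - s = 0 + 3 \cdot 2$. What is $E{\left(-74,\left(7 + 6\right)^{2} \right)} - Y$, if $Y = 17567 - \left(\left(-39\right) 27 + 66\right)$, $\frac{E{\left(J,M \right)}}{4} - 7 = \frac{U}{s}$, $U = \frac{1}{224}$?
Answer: $- \frac{4149825}{224} \approx -18526.0$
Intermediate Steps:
$U = \frac{1}{224} \approx 0.0044643$
$s = -4$ ($s = 2 - \left(0 + 3 \cdot 2\right) = 2 - \left(0 + 6\right) = 2 - 6 = -4$)
$E{\left(J,M \right)} = \frac{6271}{224}$ ($E{\left(J,M \right)} = 28 + 4 \frac{1}{224 \left(-4\right)} = 28 + 4 \cdot \frac{1}{224} \left(- \frac{1}{4}\right) = 28 + 4 \left(- \frac{1}{896}\right) = 28 - \frac{1}{224} = \frac{6271}{224}$)
$Y = 18554$ ($Y = 17567 - \left(-1053 + 66\right) = 17567 - -987 = 17567 + 987 = 18554$)
$E{\left(-74,\left(7 + 6\right)^{2} \right)} - Y = \frac{6271}{224} - 18554 = - \frac{4149825}{224}$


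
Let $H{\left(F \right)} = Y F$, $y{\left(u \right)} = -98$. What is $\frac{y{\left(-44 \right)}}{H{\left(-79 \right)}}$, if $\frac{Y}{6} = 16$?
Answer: $\frac{49}{3792} \approx 0.012922$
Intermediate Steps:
$Y = 96$ ($Y = 6 \cdot 16 = 96$)
$H{\left(F \right)} = 96 F$
$\frac{y{\left(-44 \right)}}{H{\left(-79 \right)}} = - \frac{98}{96 \left(-79\right)} = - \frac{98}{-7584} = \left(-98\right) \left(- \frac{1}{7584}\right) = \frac{49}{3792}$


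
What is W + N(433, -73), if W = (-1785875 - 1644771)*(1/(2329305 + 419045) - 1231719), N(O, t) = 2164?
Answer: 5806702697838858327/1374175 ≈ 4.2256e+12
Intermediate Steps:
W = 5806702694865143627/1374175 (W = -3430646*(1/2748350 - 1231719) = -3430646*(-3385194913649/2748350) = 5806702694865143627/1374175 ≈ 4.2256e+12)
W + N(433, -73) = 5806702694865143627/1374175 + 2164 = 5806702697838858327/1374175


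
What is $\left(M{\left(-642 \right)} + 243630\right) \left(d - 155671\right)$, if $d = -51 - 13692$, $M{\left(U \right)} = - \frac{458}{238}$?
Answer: $- \frac{701658115682}{17} \approx -4.1274 \cdot 10^{10}$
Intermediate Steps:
$M{\left(U \right)} = - \frac{229}{119}$ ($M{\left(U \right)} = \left(-458\right) \frac{1}{238} = - \frac{229}{119}$)
$d = -13743$ ($d = -51 - 13692 = -13743$)
$\left(M{\left(-642 \right)} + 243630\right) \left(d - 155671\right) = \left(- \frac{229}{119} + 243630\right) \left(-13743 - 155671\right) = \frac{28991741}{119} \left(-169414\right) = - \frac{701658115682}{17}$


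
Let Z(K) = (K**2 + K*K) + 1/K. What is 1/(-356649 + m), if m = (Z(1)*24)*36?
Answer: -1/354057 ≈ -2.8244e-6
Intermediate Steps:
Z(K) = 1/K + 2*K**2 (Z(K) = (K**2 + K**2) + 1/K = 2*K**2 + 1/K = 1/K + 2*K**2)
m = 2592 (m = (((1 + 2*1**3)/1)*24)*36 = ((1*(1 + 2*1))*24)*36 = ((1*(1 + 2))*24)*36 = ((1*3)*24)*36 = (3*24)*36 = 72*36 = 2592)
1/(-356649 + m) = 1/(-356649 + 2592) = 1/(-354057) = -1/354057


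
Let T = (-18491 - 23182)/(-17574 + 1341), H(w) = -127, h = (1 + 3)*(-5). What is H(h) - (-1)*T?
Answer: -673306/5411 ≈ -124.43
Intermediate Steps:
h = -20 (h = 4*(-5) = -20)
T = 13891/5411 (T = -41673/(-16233) = -41673*(-1/16233) = 13891/5411 ≈ 2.5672)
H(h) - (-1)*T = -127 - (-1)*13891/5411 = -127 - 1*(-13891/5411) = -127 + 13891/5411 = -673306/5411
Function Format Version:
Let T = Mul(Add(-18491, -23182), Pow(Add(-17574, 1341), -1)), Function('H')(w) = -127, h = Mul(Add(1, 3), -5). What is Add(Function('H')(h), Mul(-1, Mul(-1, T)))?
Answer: Rational(-673306, 5411) ≈ -124.43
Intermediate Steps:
h = -20 (h = Mul(4, -5) = -20)
T = Rational(13891, 5411) (T = Mul(-41673, Pow(-16233, -1)) = Mul(-41673, Rational(-1, 16233)) = Rational(13891, 5411) ≈ 2.5672)
Add(Function('H')(h), Mul(-1, Mul(-1, T))) = Add(-127, Mul(-1, Mul(-1, Rational(13891, 5411)))) = Add(-127, Mul(-1, Rational(-13891, 5411))) = Add(-127, Rational(13891, 5411)) = Rational(-673306, 5411)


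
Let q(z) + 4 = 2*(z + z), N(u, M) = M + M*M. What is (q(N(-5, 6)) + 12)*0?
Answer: 0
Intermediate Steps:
N(u, M) = M + M**2
q(z) = -4 + 4*z (q(z) = -4 + 2*(z + z) = -4 + 2*(2*z) = -4 + 4*z)
(q(N(-5, 6)) + 12)*0 = ((-4 + 4*(6*(1 + 6))) + 12)*0 = ((-4 + 4*(6*7)) + 12)*0 = ((-4 + 4*42) + 12)*0 = ((-4 + 168) + 12)*0 = (164 + 12)*0 = 176*0 = 0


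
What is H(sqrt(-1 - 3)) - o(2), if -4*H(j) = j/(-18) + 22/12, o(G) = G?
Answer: -59/24 + I/36 ≈ -2.4583 + 0.027778*I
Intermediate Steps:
H(j) = -11/24 + j/72 (H(j) = -(j/(-18) + 22/12)/4 = -(j*(-1/18) + 22*(1/12))/4 = -(-j/18 + 11/6)/4 = -(11/6 - j/18)/4 = -11/24 + j/72)
H(sqrt(-1 - 3)) - o(2) = (-11/24 + sqrt(-1 - 3)/72) - 1*2 = (-11/24 + sqrt(-4)/72) - 2 = (-11/24 + (2*I)/72) - 2 = (-11/24 + I/36) - 2 = -59/24 + I/36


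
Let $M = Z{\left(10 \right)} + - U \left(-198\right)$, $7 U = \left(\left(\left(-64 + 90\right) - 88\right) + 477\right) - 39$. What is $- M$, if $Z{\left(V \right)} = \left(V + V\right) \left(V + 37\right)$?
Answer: $- \frac{81028}{7} \approx -11575.0$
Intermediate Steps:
$U = \frac{376}{7}$ ($U = \frac{\left(\left(\left(-64 + 90\right) - 88\right) + 477\right) - 39}{7} = \frac{\left(\left(26 - 88\right) + 477\right) - 39}{7} = \frac{\left(-62 + 477\right) - 39}{7} = \frac{415 - 39}{7} = \frac{1}{7} \cdot 376 = \frac{376}{7} \approx 53.714$)
$Z{\left(V \right)} = 2 V \left(37 + V\right)$
$M = \frac{81028}{7}$ ($M = 2 \cdot 10 \left(37 + 10\right) + \left(-1\right) \frac{376}{7} \left(-198\right) = 2 \cdot 10 \cdot 47 - - \frac{74448}{7} = 940 + \frac{74448}{7} = \frac{81028}{7} \approx 11575.0$)
$- M = \left(-1\right) \frac{81028}{7} = - \frac{81028}{7}$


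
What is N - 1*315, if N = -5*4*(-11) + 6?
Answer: -89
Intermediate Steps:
N = 226 (N = -20*(-11) + 6 = 220 + 6 = 226)
N - 1*315 = 226 - 1*315 = 226 - 315 = -89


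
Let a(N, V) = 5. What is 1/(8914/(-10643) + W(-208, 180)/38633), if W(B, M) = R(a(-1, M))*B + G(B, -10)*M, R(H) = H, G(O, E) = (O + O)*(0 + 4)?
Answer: -411171019/3543234642 ≈ -0.11604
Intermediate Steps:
G(O, E) = 8*O (G(O, E) = (2*O)*4 = 8*O)
W(B, M) = 5*B + 8*B*M (W(B, M) = 5*B + (8*B)*M = 5*B + 8*B*M)
1/(8914/(-10643) + W(-208, 180)/38633) = 1/(8914/(-10643) - 208*(5 + 8*180)/38633) = 1/(8914*(-1/10643) - 208*(5 + 1440)*(1/38633)) = 1/(-8914/10643 - 208*1445*(1/38633)) = 1/(-8914/10643 - 300560*1/38633) = 1/(-8914/10643 - 300560/38633) = 1/(-3543234642/411171019) = -411171019/3543234642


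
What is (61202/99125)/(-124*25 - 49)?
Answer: -61202/312144625 ≈ -0.00019607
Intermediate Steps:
(61202/99125)/(-124*25 - 49) = (61202*(1/99125))/(-3100 - 49) = (61202/99125)/(-3149) = (61202/99125)*(-1/3149) = -61202/312144625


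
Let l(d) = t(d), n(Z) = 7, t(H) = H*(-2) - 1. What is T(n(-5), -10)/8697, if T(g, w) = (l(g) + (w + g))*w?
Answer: 60/2899 ≈ 0.020697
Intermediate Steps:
t(H) = -1 - 2*H (t(H) = -2*H - 1 = -1 - 2*H)
l(d) = -1 - 2*d
T(g, w) = w*(-1 + w - g) (T(g, w) = ((-1 - 2*g) + (w + g))*w = ((-1 - 2*g) + (g + w))*w = (-1 + w - g)*w = w*(-1 + w - g))
T(n(-5), -10)/8697 = -10*(-1 - 10 - 1*7)/8697 = -10*(-1 - 10 - 7)*(1/8697) = -10*(-18)*(1/8697) = 180*(1/8697) = 60/2899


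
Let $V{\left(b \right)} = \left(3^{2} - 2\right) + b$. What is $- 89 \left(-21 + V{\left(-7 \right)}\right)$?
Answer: $1869$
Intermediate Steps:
$V{\left(b \right)} = 7 + b$ ($V{\left(b \right)} = \left(9 - 2\right) + b = 7 + b$)
$- 89 \left(-21 + V{\left(-7 \right)}\right) = - 89 \left(-21 + \left(7 - 7\right)\right) = - 89 \left(-21 + 0\right) = \left(-89\right) \left(-21\right) = 1869$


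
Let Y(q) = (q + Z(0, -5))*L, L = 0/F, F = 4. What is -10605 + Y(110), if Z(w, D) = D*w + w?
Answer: -10605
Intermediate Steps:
Z(w, D) = w + D*w
L = 0 (L = 0/4 = 0*(1/4) = 0)
Y(q) = 0 (Y(q) = (q + 0*(1 - 5))*0 = (q + 0*(-4))*0 = (q + 0)*0 = q*0 = 0)
-10605 + Y(110) = -10605 + 0 = -10605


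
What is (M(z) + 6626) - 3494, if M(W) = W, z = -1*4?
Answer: 3128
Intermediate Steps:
z = -4
(M(z) + 6626) - 3494 = (-4 + 6626) - 3494 = 6622 - 3494 = 3128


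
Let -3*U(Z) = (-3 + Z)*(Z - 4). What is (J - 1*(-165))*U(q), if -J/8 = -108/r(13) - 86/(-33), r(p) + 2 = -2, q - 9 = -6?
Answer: 0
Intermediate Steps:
q = 3 (q = 9 - 6 = 3)
r(p) = -4 (r(p) = -2 - 2 = -4)
J = -7816/33 (J = -8*(-108/(-4) - 86/(-33)) = -8*(-108*(-¼) - 86*(-1/33)) = -8*(27 + 86/33) = -8*977/33 = -7816/33 ≈ -236.85)
U(Z) = -(-4 + Z)*(-3 + Z)/3 (U(Z) = -(-3 + Z)*(Z - 4)/3 = -(-3 + Z)*(-4 + Z)/3 = -(-4 + Z)*(-3 + Z)/3)
(J - 1*(-165))*U(q) = (-7816/33 - 1*(-165))*(-4 - ⅓*3² + (7/3)*3) = (-7816/33 + 165)*(-4 - ⅓*9 + 7) = -2371*(-4 - 3 + 7)/33 = -2371/33*0 = 0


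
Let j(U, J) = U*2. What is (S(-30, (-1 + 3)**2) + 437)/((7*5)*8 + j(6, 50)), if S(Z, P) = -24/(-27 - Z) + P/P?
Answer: 215/146 ≈ 1.4726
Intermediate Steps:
j(U, J) = 2*U
S(Z, P) = 1 - 24/(-27 - Z) (S(Z, P) = -24/(-27 - Z) + 1 = 1 - 24/(-27 - Z))
(S(-30, (-1 + 3)**2) + 437)/((7*5)*8 + j(6, 50)) = ((51 - 30)/(27 - 30) + 437)/((7*5)*8 + 2*6) = (21/(-3) + 437)/(35*8 + 12) = (-1/3*21 + 437)/(280 + 12) = (-7 + 437)/292 = 430*(1/292) = 215/146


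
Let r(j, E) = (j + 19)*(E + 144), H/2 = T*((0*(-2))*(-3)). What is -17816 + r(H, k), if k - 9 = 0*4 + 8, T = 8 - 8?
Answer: -14757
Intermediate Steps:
T = 0
H = 0 (H = 2*(0*((0*(-2))*(-3))) = 2*(0*(0*(-3))) = 2*(0*0) = 2*0 = 0)
k = 17 (k = 9 + (0*4 + 8) = 9 + (0 + 8) = 9 + 8 = 17)
r(j, E) = (19 + j)*(144 + E)
-17816 + r(H, k) = -17816 + (2736 + 19*17 + 144*0 + 17*0) = -17816 + (2736 + 323 + 0 + 0) = -17816 + 3059 = -14757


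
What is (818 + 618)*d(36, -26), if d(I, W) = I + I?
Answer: 103392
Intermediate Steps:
d(I, W) = 2*I
(818 + 618)*d(36, -26) = (818 + 618)*(2*36) = 1436*72 = 103392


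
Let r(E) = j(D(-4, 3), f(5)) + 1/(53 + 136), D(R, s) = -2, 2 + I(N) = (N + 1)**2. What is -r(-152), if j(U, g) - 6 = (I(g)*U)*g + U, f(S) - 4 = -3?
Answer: -1/189 ≈ -0.0052910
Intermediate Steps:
I(N) = -2 + (1 + N)**2 (I(N) = -2 + (N + 1)**2 = -2 + (1 + N)**2)
f(S) = 1 (f(S) = 4 - 3 = 1)
j(U, g) = 6 + U + U*g*(-2 + (1 + g)**2) (j(U, g) = 6 + (((-2 + (1 + g)**2)*U)*g + U) = 6 + ((U*(-2 + (1 + g)**2))*g + U) = 6 + (U*g*(-2 + (1 + g)**2) + U) = 6 + (U + U*g*(-2 + (1 + g)**2)) = 6 + U + U*g*(-2 + (1 + g)**2))
r(E) = 1/189 (r(E) = (6 - 2 - 2*1*(-2 + (1 + 1)**2)) + 1/(53 + 136) = (6 - 2 - 2*1*(-2 + 2**2)) + 1/189 = (6 - 2 - 2*1*(-2 + 4)) + 1/189 = (6 - 2 - 2*1*2) + 1/189 = (6 - 2 - 4) + 1/189 = 0 + 1/189 = 1/189)
-r(-152) = -1*1/189 = -1/189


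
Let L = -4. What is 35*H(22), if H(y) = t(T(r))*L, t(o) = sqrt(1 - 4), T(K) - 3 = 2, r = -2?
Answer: -140*I*sqrt(3) ≈ -242.49*I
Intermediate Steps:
T(K) = 5 (T(K) = 3 + 2 = 5)
t(o) = I*sqrt(3) (t(o) = sqrt(-3) = I*sqrt(3))
H(y) = -4*I*sqrt(3) (H(y) = (I*sqrt(3))*(-4) = -4*I*sqrt(3))
35*H(22) = 35*(-4*I*sqrt(3)) = -140*I*sqrt(3)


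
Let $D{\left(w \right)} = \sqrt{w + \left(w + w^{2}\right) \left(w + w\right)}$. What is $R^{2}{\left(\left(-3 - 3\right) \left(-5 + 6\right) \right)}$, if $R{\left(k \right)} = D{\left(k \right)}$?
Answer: $-366$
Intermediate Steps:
$D{\left(w \right)} = \sqrt{w + 2 w \left(w + w^{2}\right)}$ ($D{\left(w \right)} = \sqrt{w + \left(w + w^{2}\right) 2 w} = \sqrt{w + 2 w \left(w + w^{2}\right)}$)
$R{\left(k \right)} = \sqrt{k \left(1 + 2 k + 2 k^{2}\right)}$
$R^{2}{\left(\left(-3 - 3\right) \left(-5 + 6\right) \right)} = \left(\sqrt{\left(-3 - 3\right) \left(-5 + 6\right) \left(1 + 2 \left(-3 - 3\right) \left(-5 + 6\right) + 2 \left(\left(-3 - 3\right) \left(-5 + 6\right)\right)^{2}\right)}\right)^{2} = \left(\sqrt{\left(-6\right) 1 \left(1 + 2 \left(\left(-6\right) 1\right) + 2 \left(\left(-6\right) 1\right)^{2}\right)}\right)^{2} = \left(\sqrt{- 6 \left(1 + 2 \left(-6\right) + 2 \left(-6\right)^{2}\right)}\right)^{2} = \left(\sqrt{- 6 \left(1 - 12 + 2 \cdot 36\right)}\right)^{2} = \left(\sqrt{- 6 \left(1 - 12 + 72\right)}\right)^{2} = \left(\sqrt{\left(-6\right) 61}\right)^{2} = \left(\sqrt{-366}\right)^{2} = \left(i \sqrt{366}\right)^{2} = -366$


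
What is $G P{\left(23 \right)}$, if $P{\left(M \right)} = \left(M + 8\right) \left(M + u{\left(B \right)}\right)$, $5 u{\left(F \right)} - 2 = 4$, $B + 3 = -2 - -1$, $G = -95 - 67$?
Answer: $- \frac{607662}{5} \approx -1.2153 \cdot 10^{5}$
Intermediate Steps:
$G = -162$ ($G = -95 - 67 = -162$)
$B = -4$ ($B = -3 - 1 = -4$)
$u{\left(F \right)} = \frac{6}{5}$ ($u{\left(F \right)} = \frac{2}{5} + \frac{1}{5} \cdot 4 = \frac{2}{5} + \frac{4}{5} = \frac{6}{5}$)
$P{\left(M \right)} = \left(8 + M\right) \left(\frac{6}{5} + M\right)$ ($P{\left(M \right)} = \left(M + 8\right) \left(M + \frac{6}{5}\right) = \left(8 + M\right) \left(\frac{6}{5} + M\right)$)
$G P{\left(23 \right)} = - 162 \left(\frac{48}{5} + 23^{2} + \frac{46}{5} \cdot 23\right) = - 162 \left(\frac{48}{5} + 529 + \frac{1058}{5}\right) = \left(-162\right) \frac{3751}{5} = - \frac{607662}{5}$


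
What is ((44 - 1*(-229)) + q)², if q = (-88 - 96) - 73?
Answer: 256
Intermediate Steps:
q = -257 (q = -184 - 73 = -257)
((44 - 1*(-229)) + q)² = ((44 - 1*(-229)) - 257)² = ((44 + 229) - 257)² = (273 - 257)² = 16² = 256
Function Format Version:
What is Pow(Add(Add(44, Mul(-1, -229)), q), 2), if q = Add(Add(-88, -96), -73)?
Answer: 256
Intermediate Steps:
q = -257 (q = Add(-184, -73) = -257)
Pow(Add(Add(44, Mul(-1, -229)), q), 2) = Pow(Add(Add(44, Mul(-1, -229)), -257), 2) = Pow(Add(Add(44, 229), -257), 2) = Pow(Add(273, -257), 2) = Pow(16, 2) = 256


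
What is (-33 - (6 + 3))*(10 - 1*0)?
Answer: -420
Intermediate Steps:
(-33 - (6 + 3))*(10 - 1*0) = (-33 - 1*9)*(10 + 0) = (-33 - 9)*10 = -42*10 = -420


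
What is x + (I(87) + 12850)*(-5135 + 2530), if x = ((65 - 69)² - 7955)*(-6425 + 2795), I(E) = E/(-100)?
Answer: -93068273/20 ≈ -4.6534e+6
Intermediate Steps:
I(E) = -E/100 (I(E) = E*(-1/100) = -E/100)
x = 28818570 (x = ((-4)² - 7955)*(-3630) = (16 - 7955)*(-3630) = -7939*(-3630) = 28818570)
x + (I(87) + 12850)*(-5135 + 2530) = 28818570 + (-1/100*87 + 12850)*(-5135 + 2530) = 28818570 + (-87/100 + 12850)*(-2605) = 28818570 + (1284913/100)*(-2605) = 28818570 - 669439673/20 = -93068273/20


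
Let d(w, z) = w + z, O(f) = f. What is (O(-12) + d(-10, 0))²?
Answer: 484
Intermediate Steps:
(O(-12) + d(-10, 0))² = (-12 + (-10 + 0))² = (-12 - 10)² = (-22)² = 484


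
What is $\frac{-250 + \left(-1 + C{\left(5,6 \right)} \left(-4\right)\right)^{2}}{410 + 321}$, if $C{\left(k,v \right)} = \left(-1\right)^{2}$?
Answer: $- \frac{225}{731} \approx -0.3078$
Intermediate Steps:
$C{\left(k,v \right)} = 1$
$\frac{-250 + \left(-1 + C{\left(5,6 \right)} \left(-4\right)\right)^{2}}{410 + 321} = \frac{-250 + \left(-1 + 1 \left(-4\right)\right)^{2}}{410 + 321} = \frac{-250 + \left(-1 - 4\right)^{2}}{731} = \left(-250 + \left(-5\right)^{2}\right) \frac{1}{731} = \left(-250 + 25\right) \frac{1}{731} = \left(-225\right) \frac{1}{731} = - \frac{225}{731}$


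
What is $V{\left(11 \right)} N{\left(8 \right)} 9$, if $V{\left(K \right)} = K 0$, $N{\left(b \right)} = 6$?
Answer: $0$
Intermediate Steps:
$V{\left(K \right)} = 0$
$V{\left(11 \right)} N{\left(8 \right)} 9 = 0 \cdot 6 \cdot 9 = 0 \cdot 9 = 0$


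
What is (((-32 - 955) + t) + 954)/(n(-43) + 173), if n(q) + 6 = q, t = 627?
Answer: 297/62 ≈ 4.7903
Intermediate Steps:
n(q) = -6 + q
(((-32 - 955) + t) + 954)/(n(-43) + 173) = (((-32 - 955) + 627) + 954)/((-6 - 43) + 173) = ((-987 + 627) + 954)/(-49 + 173) = (-360 + 954)/124 = 594*(1/124) = 297/62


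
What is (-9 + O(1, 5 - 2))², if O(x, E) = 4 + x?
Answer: 16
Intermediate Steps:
(-9 + O(1, 5 - 2))² = (-9 + (4 + 1))² = (-9 + 5)² = (-4)² = 16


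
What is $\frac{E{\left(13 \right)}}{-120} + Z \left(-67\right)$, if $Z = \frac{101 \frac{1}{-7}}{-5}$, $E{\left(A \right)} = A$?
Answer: $- \frac{162499}{840} \approx -193.45$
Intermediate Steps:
$Z = \frac{101}{35}$ ($Z = 101 \left(- \frac{1}{7}\right) \left(- \frac{1}{5}\right) = \left(- \frac{101}{7}\right) \left(- \frac{1}{5}\right) = \frac{101}{35} \approx 2.8857$)
$\frac{E{\left(13 \right)}}{-120} + Z \left(-67\right) = \frac{13}{-120} + \frac{101}{35} \left(-67\right) = 13 \left(- \frac{1}{120}\right) - \frac{6767}{35} = - \frac{13}{120} - \frac{6767}{35} = - \frac{162499}{840}$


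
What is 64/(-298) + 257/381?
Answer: 26101/56769 ≈ 0.45978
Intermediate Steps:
64/(-298) + 257/381 = 64*(-1/298) + 257*(1/381) = -32/149 + 257/381 = 26101/56769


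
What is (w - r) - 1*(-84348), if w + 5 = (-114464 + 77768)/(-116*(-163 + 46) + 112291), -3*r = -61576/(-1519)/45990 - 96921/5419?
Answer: 6027629058623720750726/71470969387529355 ≈ 84337.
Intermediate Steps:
r = 3385226021833/567847337085 (r = -(-61576/(-1519)/45990 - 96921/5419)/3 = -(-61576*(-1/1519)*(1/45990) - 96921*1/5419)/3 = -((61576/1519)*(1/45990) - 96921/5419)/3 = -(30788/34929405 - 96921/5419)/3 = -1/3*(-3385226021833/189282445695) = 3385226021833/567847337085 ≈ 5.9615)
w = -666011/125863 (w = -5 + (-114464 + 77768)/(-116*(-163 + 46) + 112291) = -5 - 36696/(-116*(-117) + 112291) = -5 - 36696/(13572 + 112291) = -5 - 36696/125863 = -666011/125863 ≈ -5.2916)
(w - r) - 1*(-84348) = (-666011/125863 - 1*3385226021833/567847337085) - 1*(-84348) = (-666011/125863 - 3385226021833/567847337085) + 84348 = -804267275605284814/71470969387529355 + 84348 = 6027629058623720750726/71470969387529355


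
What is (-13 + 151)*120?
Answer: 16560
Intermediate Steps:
(-13 + 151)*120 = 138*120 = 16560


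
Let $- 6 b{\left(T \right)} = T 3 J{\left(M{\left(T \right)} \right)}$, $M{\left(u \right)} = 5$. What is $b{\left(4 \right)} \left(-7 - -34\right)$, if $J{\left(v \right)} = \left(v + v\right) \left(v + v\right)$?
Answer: $-5400$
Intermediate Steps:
$J{\left(v \right)} = 4 v^{2}$ ($J{\left(v \right)} = 2 v 2 v = 4 v^{2}$)
$b{\left(T \right)} = - 50 T$ ($b{\left(T \right)} = - \frac{T 3 \cdot 4 \cdot 5^{2}}{6} = - \frac{3 T 4 \cdot 25}{6} = - \frac{3 T 100}{6} = - \frac{300 T}{6} = - 50 T$)
$b{\left(4 \right)} \left(-7 - -34\right) = \left(-50\right) 4 \left(-7 - -34\right) = - 200 \left(-7 + 34\right) = \left(-200\right) 27 = -5400$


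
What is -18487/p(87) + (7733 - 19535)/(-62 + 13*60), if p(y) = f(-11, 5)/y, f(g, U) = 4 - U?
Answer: 577398570/359 ≈ 1.6084e+6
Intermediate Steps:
p(y) = -1/y (p(y) = (4 - 1*5)/y = (4 - 5)/y = -1/y)
-18487/p(87) + (7733 - 19535)/(-62 + 13*60) = -18487/((-1/87)) + (7733 - 19535)/(-62 + 13*60) = -18487/((-1*1/87)) - 11802/(-62 + 780) = -18487/(-1/87) - 11802/718 = -18487*(-87) - 11802*1/718 = 1608369 - 5901/359 = 577398570/359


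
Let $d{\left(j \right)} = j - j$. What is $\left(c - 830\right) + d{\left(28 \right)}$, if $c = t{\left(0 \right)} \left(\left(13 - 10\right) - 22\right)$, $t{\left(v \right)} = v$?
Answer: $-830$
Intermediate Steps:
$c = 0$ ($c = 0 \left(\left(13 - 10\right) - 22\right) = 0 \left(3 - 22\right) = 0 \left(-19\right) = 0$)
$d{\left(j \right)} = 0$
$\left(c - 830\right) + d{\left(28 \right)} = \left(0 - 830\right) + 0 = -830 + 0 = -830$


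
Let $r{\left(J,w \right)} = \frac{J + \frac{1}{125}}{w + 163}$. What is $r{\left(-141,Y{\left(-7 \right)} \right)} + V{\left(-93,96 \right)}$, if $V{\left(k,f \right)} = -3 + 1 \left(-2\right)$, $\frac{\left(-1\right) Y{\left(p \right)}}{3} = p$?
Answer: $- \frac{16578}{2875} \approx -5.7663$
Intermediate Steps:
$Y{\left(p \right)} = - 3 p$
$r{\left(J,w \right)} = \frac{\frac{1}{125} + J}{163 + w}$ ($r{\left(J,w \right)} = \frac{J + \frac{1}{125}}{163 + w} = \frac{\frac{1}{125} + J}{163 + w}$)
$V{\left(k,f \right)} = -5$ ($V{\left(k,f \right)} = -3 - 2 = -5$)
$r{\left(-141,Y{\left(-7 \right)} \right)} + V{\left(-93,96 \right)} = \frac{\frac{1}{125} - 141}{163 - -21} - 5 = \frac{1}{163 + 21} \left(- \frac{17624}{125}\right) - 5 = \frac{1}{184} \left(- \frac{17624}{125}\right) - 5 = - \frac{2203}{2875} - 5 = - \frac{16578}{2875}$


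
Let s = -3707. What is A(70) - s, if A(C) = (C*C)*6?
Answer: 33107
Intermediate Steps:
A(C) = 6*C² (A(C) = C²*6 = 6*C²)
A(70) - s = 6*70² - 1*(-3707) = 6*4900 + 3707 = 29400 + 3707 = 33107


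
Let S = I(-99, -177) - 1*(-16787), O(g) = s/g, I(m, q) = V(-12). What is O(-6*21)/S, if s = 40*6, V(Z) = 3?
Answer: -4/35259 ≈ -0.00011345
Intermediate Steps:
I(m, q) = 3
s = 240
O(g) = 240/g
S = 16790 (S = 3 - 1*(-16787) = 3 + 16787 = 16790)
O(-6*21)/S = (240/((-6*21)))/16790 = (240/(-126))*(1/16790) = (240*(-1/126))*(1/16790) = -40/21*1/16790 = -4/35259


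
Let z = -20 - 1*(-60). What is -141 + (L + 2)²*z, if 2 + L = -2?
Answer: 19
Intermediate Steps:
L = -4 (L = -2 - 2 = -4)
z = 40 (z = -20 + 60 = 40)
-141 + (L + 2)²*z = -141 + (-4 + 2)²*40 = -141 + (-2)²*40 = -141 + 4*40 = -141 + 160 = 19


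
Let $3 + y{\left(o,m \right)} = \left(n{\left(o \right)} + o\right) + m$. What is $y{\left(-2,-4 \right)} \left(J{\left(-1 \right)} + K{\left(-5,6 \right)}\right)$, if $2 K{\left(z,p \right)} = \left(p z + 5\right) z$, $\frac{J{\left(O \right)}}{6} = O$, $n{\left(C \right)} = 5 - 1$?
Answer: $- \frac{565}{2} \approx -282.5$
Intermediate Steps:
$n{\left(C \right)} = 4$ ($n{\left(C \right)} = 5 - 1 = 4$)
$J{\left(O \right)} = 6 O$
$K{\left(z,p \right)} = \frac{z \left(5 + p z\right)}{2}$ ($K{\left(z,p \right)} = \frac{\left(p z + 5\right) z}{2} = \frac{\left(5 + p z\right) z}{2} = \frac{z \left(5 + p z\right)}{2}$)
$y{\left(o,m \right)} = 1 + m + o$ ($y{\left(o,m \right)} = -3 + \left(\left(4 + o\right) + m\right) = -3 + \left(4 + m + o\right) = 1 + m + o$)
$y{\left(-2,-4 \right)} \left(J{\left(-1 \right)} + K{\left(-5,6 \right)}\right) = \left(1 - 4 - 2\right) \left(6 \left(-1\right) + \frac{1}{2} \left(-5\right) \left(5 + 6 \left(-5\right)\right)\right) = - 5 \left(-6 + \frac{1}{2} \left(-5\right) \left(5 - 30\right)\right) = - 5 \left(-6 + \frac{1}{2} \left(-5\right) \left(-25\right)\right) = - 5 \left(-6 + \frac{125}{2}\right) = \left(-5\right) \frac{113}{2} = - \frac{565}{2}$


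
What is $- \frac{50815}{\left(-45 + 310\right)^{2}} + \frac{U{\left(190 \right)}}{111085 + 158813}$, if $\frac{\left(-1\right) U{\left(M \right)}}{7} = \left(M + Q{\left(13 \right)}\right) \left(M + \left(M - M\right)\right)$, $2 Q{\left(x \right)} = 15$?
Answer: $- \frac{6432243749}{3790717410} \approx -1.6968$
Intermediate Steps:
$Q{\left(x \right)} = \frac{15}{2}$ ($Q{\left(x \right)} = \frac{1}{2} \cdot 15 = \frac{15}{2}$)
$U{\left(M \right)} = - 7 M \left(\frac{15}{2} + M\right)$ ($U{\left(M \right)} = - 7 \left(M + \frac{15}{2}\right) \left(M + \left(M - M\right)\right) = - 7 \left(\frac{15}{2} + M\right) \left(M + 0\right) = - 7 \left(\frac{15}{2} + M\right) M = - 7 M \left(\frac{15}{2} + M\right)$)
$- \frac{50815}{\left(-45 + 310\right)^{2}} + \frac{U{\left(190 \right)}}{111085 + 158813} = - \frac{50815}{\left(-45 + 310\right)^{2}} + \frac{\left(- \frac{7}{2}\right) 190 \left(15 + 2 \cdot 190\right)}{111085 + 158813} = - \frac{50815}{265^{2}} + \frac{\left(- \frac{7}{2}\right) 190 \left(15 + 380\right)}{269898} = - \frac{50815}{70225} + \left(- \frac{7}{2}\right) 190 \cdot 395 \cdot \frac{1}{269898} = \left(-50815\right) \frac{1}{70225} - \frac{262675}{269898} = - \frac{10163}{14045} - \frac{262675}{269898} = - \frac{6432243749}{3790717410}$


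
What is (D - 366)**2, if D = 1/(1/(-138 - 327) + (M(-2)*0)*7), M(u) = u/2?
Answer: 690561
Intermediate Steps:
M(u) = u/2 (M(u) = u*(1/2) = u/2)
D = -465 (D = 1/(1/(-138 - 327) + (((1/2)*(-2))*0)*7) = 1/(1/(-465) - 1*0*7) = 1/(-1/465 + 0*7) = 1/(-1/465 + 0) = 1/(-1/465) = -465)
(D - 366)**2 = (-465 - 366)**2 = (-831)**2 = 690561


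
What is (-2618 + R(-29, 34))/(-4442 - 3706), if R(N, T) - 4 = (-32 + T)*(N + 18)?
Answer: 659/2037 ≈ 0.32351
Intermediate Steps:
R(N, T) = 4 + (-32 + T)*(18 + N) (R(N, T) = 4 + (-32 + T)*(N + 18) = 4 + (-32 + T)*(18 + N))
(-2618 + R(-29, 34))/(-4442 - 3706) = (-2618 + (-572 - 32*(-29) + 18*34 - 29*34))/(-4442 - 3706) = (-2618 + (-572 + 928 + 612 - 986))/(-8148) = (-2618 - 18)*(-1/8148) = -2636*(-1/8148) = 659/2037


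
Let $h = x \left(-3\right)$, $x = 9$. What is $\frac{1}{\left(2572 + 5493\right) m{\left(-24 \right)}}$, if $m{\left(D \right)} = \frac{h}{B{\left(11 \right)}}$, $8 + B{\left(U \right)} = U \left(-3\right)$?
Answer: $\frac{41}{217755} \approx 0.00018829$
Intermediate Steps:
$B{\left(U \right)} = -8 - 3 U$ ($B{\left(U \right)} = -8 + U \left(-3\right) = -8 - 3 U$)
$h = -27$ ($h = 9 \left(-3\right) = -27$)
$m{\left(D \right)} = \frac{27}{41}$ ($m{\left(D \right)} = - \frac{27}{-8 - 33} = - \frac{27}{-41} = \left(-27\right) \left(- \frac{1}{41}\right) = \frac{27}{41}$)
$\frac{1}{\left(2572 + 5493\right) m{\left(-24 \right)}} = \frac{1}{\left(2572 + 5493\right) \frac{27}{41}} = \frac{1}{8065} \cdot \frac{41}{27} = \frac{41}{217755}$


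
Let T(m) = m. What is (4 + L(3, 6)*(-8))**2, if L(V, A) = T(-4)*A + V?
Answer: 29584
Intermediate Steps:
L(V, A) = V - 4*A (L(V, A) = -4*A + V = V - 4*A)
(4 + L(3, 6)*(-8))**2 = (4 + (3 - 4*6)*(-8))**2 = (4 + (3 - 24)*(-8))**2 = (4 - 21*(-8))**2 = (4 + 168)**2 = 172**2 = 29584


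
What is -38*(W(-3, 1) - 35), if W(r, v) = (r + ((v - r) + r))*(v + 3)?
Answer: 1634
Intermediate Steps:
W(r, v) = (3 + v)*(r + v) (W(r, v) = (r + v)*(3 + v) = (3 + v)*(r + v))
-38*(W(-3, 1) - 35) = -38*((1**2 + 3*(-3) + 3*1 - 3*1) - 35) = -38*((1 - 9 + 3 - 3) - 35) = -38*(-8 - 35) = -38*(-43) = 1634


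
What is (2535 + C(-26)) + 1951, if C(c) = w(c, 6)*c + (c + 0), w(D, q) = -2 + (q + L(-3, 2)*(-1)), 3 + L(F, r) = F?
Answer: 4200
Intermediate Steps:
L(F, r) = -3 + F
w(D, q) = 4 + q (w(D, q) = -2 + (q + (-3 - 3)*(-1)) = -2 + (q - 6*(-1)) = -2 + (q + 6) = -2 + (6 + q) = 4 + q)
C(c) = 11*c (C(c) = (4 + 6)*c + (c + 0) = 10*c + c = 11*c)
(2535 + C(-26)) + 1951 = (2535 + 11*(-26)) + 1951 = (2535 - 286) + 1951 = 2249 + 1951 = 4200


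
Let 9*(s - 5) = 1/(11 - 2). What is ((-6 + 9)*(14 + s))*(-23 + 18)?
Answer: -7700/27 ≈ -285.19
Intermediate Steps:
s = 406/81 (s = 5 + 1/(9*(11 - 2)) = 5 + (⅑)/9 = 5 + (⅑)*(⅑) = 5 + 1/81 = 406/81 ≈ 5.0123)
((-6 + 9)*(14 + s))*(-23 + 18) = ((-6 + 9)*(14 + 406/81))*(-23 + 18) = (3*(1540/81))*(-5) = (1540/27)*(-5) = -7700/27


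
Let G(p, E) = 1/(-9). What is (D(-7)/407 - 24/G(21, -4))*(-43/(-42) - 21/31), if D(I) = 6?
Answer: 600773/8029 ≈ 74.825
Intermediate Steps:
G(p, E) = -1/9
(D(-7)/407 - 24/G(21, -4))*(-43/(-42) - 21/31) = (6/407 - 24/(-1/9))*(-43/(-42) - 21/31) = (6*(1/407) - 24*(-9))*(-43*(-1/42) - 21*1/31) = (6/407 + 216)*(43/42 - 21/31) = (87918/407)*(451/1302) = 600773/8029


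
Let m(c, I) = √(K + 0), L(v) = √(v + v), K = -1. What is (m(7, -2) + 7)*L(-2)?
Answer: -2 + 14*I ≈ -2.0 + 14.0*I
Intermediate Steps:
L(v) = √2*√v (L(v) = √(2*v) = √2*√v)
m(c, I) = I (m(c, I) = √(-1 + 0) = √(-1) = I)
(m(7, -2) + 7)*L(-2) = (I + 7)*(√2*√(-2)) = (7 + I)*(√2*(I*√2)) = (7 + I)*(2*I) = 2*I*(7 + I)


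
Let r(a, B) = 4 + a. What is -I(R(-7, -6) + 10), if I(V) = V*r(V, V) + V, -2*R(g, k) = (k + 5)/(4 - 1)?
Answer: -5551/36 ≈ -154.19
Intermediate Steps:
R(g, k) = -5/6 - k/6 (R(g, k) = -(k + 5)/(2*(4 - 1)) = -(5 + k)/(2*3) = -(5/3 + k/3)/2 = -5/6 - k/6)
I(V) = V + V*(4 + V) (I(V) = V*(4 + V) + V = V + V*(4 + V))
-I(R(-7, -6) + 10) = -((-5/6 - 1/6*(-6)) + 10)*(5 + ((-5/6 - 1/6*(-6)) + 10)) = -((-5/6 + 1) + 10)*(5 + ((-5/6 + 1) + 10)) = -(1/6 + 10)*(5 + (1/6 + 10)) = -61*(5 + 61/6)/6 = -61*91/(6*6) = -1*5551/36 = -5551/36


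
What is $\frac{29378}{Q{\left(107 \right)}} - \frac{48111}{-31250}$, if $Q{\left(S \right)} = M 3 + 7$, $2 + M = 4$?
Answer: $\frac{918687943}{406250} \approx 2261.4$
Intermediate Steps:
$M = 2$ ($M = -2 + 4 = 2$)
$Q{\left(S \right)} = 13$ ($Q{\left(S \right)} = 2 \cdot 3 + 7 = 6 + 7 = 13$)
$\frac{29378}{Q{\left(107 \right)}} - \frac{48111}{-31250} = \frac{29378}{13} - \frac{48111}{-31250} = 29378 \cdot \frac{1}{13} - - \frac{48111}{31250} = \frac{29378}{13} + \frac{48111}{31250} = \frac{918687943}{406250}$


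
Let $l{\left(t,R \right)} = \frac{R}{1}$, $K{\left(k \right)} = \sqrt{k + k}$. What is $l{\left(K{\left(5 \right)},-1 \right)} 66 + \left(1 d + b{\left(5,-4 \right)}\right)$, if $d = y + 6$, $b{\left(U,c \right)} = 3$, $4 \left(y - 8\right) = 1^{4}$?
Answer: $- \frac{195}{4} \approx -48.75$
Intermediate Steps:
$y = \frac{33}{4}$ ($y = 8 + \frac{1^{4}}{4} = 8 + \frac{1}{4} \cdot 1 = 8 + \frac{1}{4} = \frac{33}{4} \approx 8.25$)
$K{\left(k \right)} = \sqrt{2} \sqrt{k}$ ($K{\left(k \right)} = \sqrt{2 k} = \sqrt{2} \sqrt{k}$)
$d = \frac{57}{4}$ ($d = \frac{33}{4} + 6 = \frac{57}{4} \approx 14.25$)
$l{\left(t,R \right)} = R$ ($l{\left(t,R \right)} = R 1 = R$)
$l{\left(K{\left(5 \right)},-1 \right)} 66 + \left(1 d + b{\left(5,-4 \right)}\right) = \left(-1\right) 66 + \left(1 \cdot \frac{57}{4} + 3\right) = -66 + \left(\frac{57}{4} + 3\right) = -66 + \frac{69}{4} = - \frac{195}{4}$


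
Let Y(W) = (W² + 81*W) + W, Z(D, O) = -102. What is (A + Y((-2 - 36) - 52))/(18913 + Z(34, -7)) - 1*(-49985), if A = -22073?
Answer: 940246482/18811 ≈ 49984.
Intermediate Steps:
Y(W) = W² + 82*W
(A + Y((-2 - 36) - 52))/(18913 + Z(34, -7)) - 1*(-49985) = (-22073 + ((-2 - 36) - 52)*(82 + ((-2 - 36) - 52)))/(18913 - 102) - 1*(-49985) = (-22073 + (-38 - 52)*(82 + (-38 - 52)))/18811 + 49985 = (-22073 - 90*(82 - 90))*(1/18811) + 49985 = (-22073 - 90*(-8))*(1/18811) + 49985 = (-22073 + 720)*(1/18811) + 49985 = -21353*1/18811 + 49985 = -21353/18811 + 49985 = 940246482/18811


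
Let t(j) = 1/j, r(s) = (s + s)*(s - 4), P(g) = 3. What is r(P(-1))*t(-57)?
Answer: 2/19 ≈ 0.10526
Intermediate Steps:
r(s) = 2*s*(-4 + s) (r(s) = (2*s)*(-4 + s) = 2*s*(-4 + s))
r(P(-1))*t(-57) = (2*3*(-4 + 3))/(-57) = (2*3*(-1))*(-1/57) = -6*(-1/57) = 2/19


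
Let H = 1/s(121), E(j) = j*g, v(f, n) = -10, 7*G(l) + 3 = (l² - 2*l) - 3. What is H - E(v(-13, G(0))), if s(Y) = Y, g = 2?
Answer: 2421/121 ≈ 20.008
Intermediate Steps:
G(l) = -6/7 - 2*l/7 + l²/7 (G(l) = -3/7 + ((l² - 2*l) - 3)/7 = -3/7 + (-3 + l² - 2*l)/7 = -3/7 + (-3/7 - 2*l/7 + l²/7) = -6/7 - 2*l/7 + l²/7)
E(j) = 2*j (E(j) = j*2 = 2*j)
H = 1/121 ≈ 0.0082645
H - E(v(-13, G(0))) = 1/121 - 2*(-10) = 1/121 - 1*(-20) = 1/121 + 20 = 2421/121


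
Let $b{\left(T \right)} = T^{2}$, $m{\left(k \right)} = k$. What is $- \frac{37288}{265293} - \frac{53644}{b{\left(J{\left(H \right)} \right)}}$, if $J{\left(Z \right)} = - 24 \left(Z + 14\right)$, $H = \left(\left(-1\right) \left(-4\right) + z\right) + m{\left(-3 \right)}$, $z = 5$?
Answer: $- \frac{211319749}{565958400} \approx -0.37338$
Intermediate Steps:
$H = 6$ ($H = \left(\left(-1\right) \left(-4\right) + 5\right) - 3 = \left(4 + 5\right) - 3 = 9 - 3 = 6$)
$J{\left(Z \right)} = -336 - 24 Z$ ($J{\left(Z \right)} = - 24 \left(14 + Z\right) = -336 - 24 Z$)
$- \frac{37288}{265293} - \frac{53644}{b{\left(J{\left(H \right)} \right)}} = - \frac{37288}{265293} - \frac{53644}{\left(-336 - 144\right)^{2}} = \left(-37288\right) \frac{1}{265293} - \frac{53644}{\left(-336 - 144\right)^{2}} = - \frac{37288}{265293} - \frac{53644}{\left(-480\right)^{2}} = - \frac{37288}{265293} - \frac{53644}{230400} = - \frac{37288}{265293} - \frac{13411}{57600} = - \frac{211319749}{565958400}$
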